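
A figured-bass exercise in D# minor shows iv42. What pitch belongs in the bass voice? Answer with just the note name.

F#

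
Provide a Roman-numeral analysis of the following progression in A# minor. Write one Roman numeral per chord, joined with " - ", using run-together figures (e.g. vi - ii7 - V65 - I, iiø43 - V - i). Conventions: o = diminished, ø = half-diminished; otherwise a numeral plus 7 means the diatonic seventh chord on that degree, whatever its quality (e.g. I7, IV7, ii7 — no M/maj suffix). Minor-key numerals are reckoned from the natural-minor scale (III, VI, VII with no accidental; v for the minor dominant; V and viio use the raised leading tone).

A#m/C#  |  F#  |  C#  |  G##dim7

A#m/C# has root A#, degree 1 in A# minor, so i6.
F#: major triad on F# = scale degree 6 → VI.
C#: root C# is the mediant; major triad there is III.
G##dim7 has root G##, degree 7 in A# minor, so viio7.

i6 - VI - III - viio7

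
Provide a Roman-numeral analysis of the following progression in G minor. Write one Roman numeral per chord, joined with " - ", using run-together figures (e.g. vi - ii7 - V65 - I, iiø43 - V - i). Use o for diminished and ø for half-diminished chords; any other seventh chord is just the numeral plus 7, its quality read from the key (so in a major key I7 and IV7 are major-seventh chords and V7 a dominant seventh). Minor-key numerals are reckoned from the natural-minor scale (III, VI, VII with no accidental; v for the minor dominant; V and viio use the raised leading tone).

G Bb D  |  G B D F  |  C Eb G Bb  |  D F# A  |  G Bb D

G-Bb-D has root G, degree 1 in G minor, so i.
G-B-D-F: a dominant seventh chord on G, the applied dominant of iv → V7/iv.
C-Eb-G-Bb has root C, degree 4 in G minor, so iv7.
D-F#-A has root D, degree 5 in G minor, so V.
G-Bb-D: minor triad on G = scale degree 1 → i.

i - V7/iv - iv7 - V - i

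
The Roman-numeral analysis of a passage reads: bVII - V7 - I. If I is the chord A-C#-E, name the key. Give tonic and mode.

A major

I is given as A-C#-E — a major triad with root A.
If A is scale degree 1 and the mode makes that degree carry a major triad, the tonic is A and the mode is major.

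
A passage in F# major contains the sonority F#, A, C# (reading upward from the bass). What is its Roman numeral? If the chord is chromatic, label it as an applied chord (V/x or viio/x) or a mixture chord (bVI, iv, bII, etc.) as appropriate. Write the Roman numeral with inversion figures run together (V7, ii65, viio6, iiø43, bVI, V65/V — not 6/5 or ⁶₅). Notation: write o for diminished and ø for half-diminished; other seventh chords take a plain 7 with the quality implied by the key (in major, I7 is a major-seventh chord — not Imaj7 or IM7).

i

Stacked in thirds the chord is F#-A-C#: a minor triad on F#.
F# is the first degree of F# major. This is the minor tonic, borrowed from the parallel minor.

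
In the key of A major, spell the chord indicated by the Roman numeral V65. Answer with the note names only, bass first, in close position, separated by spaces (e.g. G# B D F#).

The numeral's case and figure indicate a dominant seventh chord. In A major its root, the fifth degree, is E.
Stacking thirds from E gives E-G#-B-D.
With the 65 figure the chord is in first inversion; from the bass G# upward in close position it reads G#-B-D-E.

G# B D E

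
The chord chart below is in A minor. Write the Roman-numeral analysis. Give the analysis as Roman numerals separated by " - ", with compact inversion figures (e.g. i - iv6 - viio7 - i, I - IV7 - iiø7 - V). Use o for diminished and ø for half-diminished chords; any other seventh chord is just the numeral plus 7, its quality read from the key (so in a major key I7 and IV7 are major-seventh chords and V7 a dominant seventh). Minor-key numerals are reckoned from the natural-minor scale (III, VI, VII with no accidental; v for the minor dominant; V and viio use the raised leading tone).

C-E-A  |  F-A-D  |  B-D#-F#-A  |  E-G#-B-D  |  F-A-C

i6 - iv6 - V7/V - V7 - VI

C-E-A has root A, degree 1 in A minor, so i6.
F-A-D has root D, degree 4 in A minor, so iv6.
B-D#-F#-A: chromatic; B is V of V, so V7/V.
E-G#-B-D: dominant seventh chord on E = scale degree 5 → V7.
F-A-C has root F, degree 6 in A minor, so VI.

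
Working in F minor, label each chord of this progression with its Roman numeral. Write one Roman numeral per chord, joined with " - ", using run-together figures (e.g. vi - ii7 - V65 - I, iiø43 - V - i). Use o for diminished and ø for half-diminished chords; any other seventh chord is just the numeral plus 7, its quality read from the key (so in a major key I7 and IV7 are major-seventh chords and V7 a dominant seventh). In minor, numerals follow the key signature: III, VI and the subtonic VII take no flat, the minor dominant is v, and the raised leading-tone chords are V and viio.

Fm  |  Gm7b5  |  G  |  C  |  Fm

i - iiø7 - V/V - V - i

Fm: minor triad on F = scale degree 1 → i.
Gm7b5: half-diminished seventh chord on G = scale degree 2 → iiø7.
G: chromatic; G is V of V, so V/V.
C has root C, degree 5 in F minor, so V.
Fm has root F, degree 1 in F minor, so i.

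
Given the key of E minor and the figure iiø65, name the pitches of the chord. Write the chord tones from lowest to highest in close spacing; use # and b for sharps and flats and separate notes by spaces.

A C E F#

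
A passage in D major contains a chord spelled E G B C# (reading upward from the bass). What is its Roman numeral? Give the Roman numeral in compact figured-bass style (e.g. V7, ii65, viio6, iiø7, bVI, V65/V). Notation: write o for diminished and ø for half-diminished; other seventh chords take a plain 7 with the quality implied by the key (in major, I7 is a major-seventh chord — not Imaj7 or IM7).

viiø65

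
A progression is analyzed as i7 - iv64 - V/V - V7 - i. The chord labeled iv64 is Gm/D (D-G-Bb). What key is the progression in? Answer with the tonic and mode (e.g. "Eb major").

D minor

The chord Gm/D is a minor triad rooted on G; its label is iv64.
If G is scale degree 4 and the mode makes that degree carry a minor triad, the tonic is D and the mode is minor.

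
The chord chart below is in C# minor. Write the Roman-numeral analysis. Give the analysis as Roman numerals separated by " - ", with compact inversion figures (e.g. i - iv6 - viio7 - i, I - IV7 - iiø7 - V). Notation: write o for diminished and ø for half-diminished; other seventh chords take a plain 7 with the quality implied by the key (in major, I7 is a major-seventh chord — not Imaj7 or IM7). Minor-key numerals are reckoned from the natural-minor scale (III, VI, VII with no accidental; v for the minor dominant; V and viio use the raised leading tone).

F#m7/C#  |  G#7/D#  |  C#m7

iv43 - V43 - i7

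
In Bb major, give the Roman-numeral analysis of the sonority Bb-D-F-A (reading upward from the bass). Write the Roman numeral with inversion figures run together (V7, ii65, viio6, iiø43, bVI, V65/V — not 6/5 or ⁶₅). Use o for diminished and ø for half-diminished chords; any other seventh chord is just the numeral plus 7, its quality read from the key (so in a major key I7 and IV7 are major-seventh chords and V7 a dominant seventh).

Stacked in thirds the chord is Bb-D-F-A: a major seventh chord on Bb.
In Bb major, Bb is the tonic; the diatonic major seventh chord there is I7.

I7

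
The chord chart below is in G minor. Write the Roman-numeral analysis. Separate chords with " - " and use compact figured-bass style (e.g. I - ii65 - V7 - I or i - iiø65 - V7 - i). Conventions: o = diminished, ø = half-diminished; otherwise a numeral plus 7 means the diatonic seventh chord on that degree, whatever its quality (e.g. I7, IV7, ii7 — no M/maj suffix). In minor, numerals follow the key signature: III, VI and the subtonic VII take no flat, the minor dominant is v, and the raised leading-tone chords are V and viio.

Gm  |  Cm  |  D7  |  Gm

Gm: minor triad on G = scale degree 1 → i.
Cm: root C is the subdominant; minor triad there is iv.
D7: dominant seventh chord on D = scale degree 5 → V7.
Gm: root G is the tonic; minor triad there is i.

i - iv - V7 - i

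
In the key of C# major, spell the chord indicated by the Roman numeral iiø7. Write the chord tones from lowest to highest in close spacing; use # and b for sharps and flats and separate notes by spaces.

Scale degree 2 in C# major is D#; here the chord built on it is altered to a half-diminished seventh chord. iiø7 is the half-diminished supertonic seventh, borrowed from the parallel minor.
So the chord is D#-F#-A-C#.

D# F# A C#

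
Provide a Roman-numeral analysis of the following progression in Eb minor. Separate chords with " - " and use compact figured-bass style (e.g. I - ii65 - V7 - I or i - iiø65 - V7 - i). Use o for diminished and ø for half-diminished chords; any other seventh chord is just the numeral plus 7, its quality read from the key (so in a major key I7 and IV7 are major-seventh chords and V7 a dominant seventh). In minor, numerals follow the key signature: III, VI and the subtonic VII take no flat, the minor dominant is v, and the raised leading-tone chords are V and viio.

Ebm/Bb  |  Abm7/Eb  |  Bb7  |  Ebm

i64 - iv43 - V7 - i

Ebm/Bb has root Eb, degree 1 in Eb minor, so i64.
Abm7/Eb: root Ab is the subdominant; minor seventh chord there is iv43.
Bb7: root Bb is the dominant; dominant seventh chord there is V7.
Ebm has root Eb, degree 1 in Eb minor, so i.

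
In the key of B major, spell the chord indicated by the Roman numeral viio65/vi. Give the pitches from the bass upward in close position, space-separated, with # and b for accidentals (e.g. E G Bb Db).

A# C# E F##

viio65/vi is a secondary leading-tone chord. The target vi is G# in B major; the applied chord is rooted a semitone below, on F##.
Building a fully diminished seventh chord on F## gives F##-A#-C#-E.
With the 65 figure the chord is in first inversion; from the bass A# upward in close position it reads A#-C#-E-F##.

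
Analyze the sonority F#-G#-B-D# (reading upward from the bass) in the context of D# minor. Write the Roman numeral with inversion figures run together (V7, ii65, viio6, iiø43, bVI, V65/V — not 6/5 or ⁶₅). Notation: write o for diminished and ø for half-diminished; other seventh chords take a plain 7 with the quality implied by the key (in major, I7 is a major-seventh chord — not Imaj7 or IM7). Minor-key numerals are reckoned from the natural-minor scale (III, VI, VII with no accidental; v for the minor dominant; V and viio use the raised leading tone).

Stacked in thirds the chord is G#-B-D#-F#: a minor seventh chord on G#.
G# is scale degree 4 in D# minor, and a minor seventh chord on that degree is written iv7.
With F# in the bass the chord is in third inversion, so the figured bass is 42.

iv42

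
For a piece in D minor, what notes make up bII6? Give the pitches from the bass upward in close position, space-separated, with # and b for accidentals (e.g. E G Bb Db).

G Bb Eb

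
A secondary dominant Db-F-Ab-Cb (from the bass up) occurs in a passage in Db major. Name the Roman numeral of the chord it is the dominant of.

IV

The chord is a dominant seventh chord on Db.
A dominant resolves down a perfect fifth: Db → Gb. In Db major, Gb is scale degree 4, i.e. IV.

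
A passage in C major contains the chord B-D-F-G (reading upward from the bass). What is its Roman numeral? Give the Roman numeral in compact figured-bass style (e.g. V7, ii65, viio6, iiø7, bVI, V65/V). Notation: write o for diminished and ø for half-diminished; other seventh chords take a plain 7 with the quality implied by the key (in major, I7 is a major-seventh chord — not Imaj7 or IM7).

Stacked in thirds the chord is G-B-D-F: a dominant seventh chord on G.
G is scale degree 5 in C major, and a dominant seventh chord on that degree is written V7.
With B in the bass the chord is in first inversion, so the figured bass is 65.

V65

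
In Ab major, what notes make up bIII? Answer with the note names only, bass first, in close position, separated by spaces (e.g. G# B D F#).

bIII is a major triad on the lowered third degree, borrowed from the parallel minor. In Ab major that root is Cb.
So the chord is Cb-Eb-Gb.

Cb Eb Gb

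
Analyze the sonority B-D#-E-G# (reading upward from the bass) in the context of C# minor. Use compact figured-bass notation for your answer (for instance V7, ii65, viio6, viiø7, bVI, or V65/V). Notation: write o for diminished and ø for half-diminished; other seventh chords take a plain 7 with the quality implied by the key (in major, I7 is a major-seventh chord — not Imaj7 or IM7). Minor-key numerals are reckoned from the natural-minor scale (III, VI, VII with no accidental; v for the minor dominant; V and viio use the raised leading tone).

III43

Stacked in thirds the chord is E-G#-B-D#: a major seventh chord on E.
E is scale degree 3 in C# minor, and a major seventh chord on that degree is written III7.
With B in the bass the chord is in second inversion, so the figured bass is 43.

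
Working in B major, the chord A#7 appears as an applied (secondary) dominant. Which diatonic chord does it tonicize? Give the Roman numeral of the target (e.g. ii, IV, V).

The chord is a dominant seventh chord on A#.
A dominant resolves down a perfect fifth: A# → D#. In B major, D# is scale degree 3, i.e. iii.

iii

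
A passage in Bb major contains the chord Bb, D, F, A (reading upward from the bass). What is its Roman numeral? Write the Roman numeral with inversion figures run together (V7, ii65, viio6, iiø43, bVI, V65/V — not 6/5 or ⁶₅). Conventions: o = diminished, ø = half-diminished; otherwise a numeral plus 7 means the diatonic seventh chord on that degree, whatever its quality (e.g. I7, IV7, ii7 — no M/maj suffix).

I7

The pitches Bb-D-F-A form a major seventh chord rooted on Bb.
In Bb major, Bb is the tonic; the diatonic major seventh chord there is I7.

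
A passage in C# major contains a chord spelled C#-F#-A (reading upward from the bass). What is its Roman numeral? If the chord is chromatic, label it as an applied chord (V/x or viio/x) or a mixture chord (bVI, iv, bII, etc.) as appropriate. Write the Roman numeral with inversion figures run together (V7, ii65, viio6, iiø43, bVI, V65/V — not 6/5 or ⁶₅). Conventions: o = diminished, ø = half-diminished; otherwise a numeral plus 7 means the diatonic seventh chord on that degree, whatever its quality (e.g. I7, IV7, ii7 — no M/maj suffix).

Stacked in thirds the chord is F#-A-C#: a minor triad on F#.
F# is the fourth degree of C# major. This is the minor subdominant, borrowed from the parallel minor.
With C# in the bass the chord is in second inversion, so the figured bass is 64.

iv64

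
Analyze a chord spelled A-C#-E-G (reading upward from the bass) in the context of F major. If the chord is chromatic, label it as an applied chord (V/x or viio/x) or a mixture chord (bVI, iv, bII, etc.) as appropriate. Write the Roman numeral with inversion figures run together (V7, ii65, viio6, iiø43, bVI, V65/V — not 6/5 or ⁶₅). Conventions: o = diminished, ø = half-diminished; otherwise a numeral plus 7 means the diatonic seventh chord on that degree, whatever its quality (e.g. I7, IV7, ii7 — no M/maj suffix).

Stacked in thirds the chord is A-C#-E-G: a dominant seventh chord on A.
A is not a diatonic chord root with this quality in F major, but it lies a perfect fifth above D (vi), so the chord functions as an applied dominant of vi.

V7/vi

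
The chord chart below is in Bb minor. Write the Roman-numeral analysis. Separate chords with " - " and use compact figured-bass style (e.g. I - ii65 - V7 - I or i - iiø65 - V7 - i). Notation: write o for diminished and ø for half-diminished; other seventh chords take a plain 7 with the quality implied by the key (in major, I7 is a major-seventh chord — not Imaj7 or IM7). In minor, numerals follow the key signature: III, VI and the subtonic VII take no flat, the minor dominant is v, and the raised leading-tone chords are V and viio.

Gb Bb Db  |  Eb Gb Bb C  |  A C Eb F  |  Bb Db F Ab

VI - iiø65 - V65 - i7

Gb-Bb-Db: major triad on Gb = scale degree 6 → VI.
Eb-Gb-Bb-C: half-diminished seventh chord on C = scale degree 2 → iiø65.
A-C-Eb-F has root F, degree 5 in Bb minor, so V65.
Bb-Db-F-Ab: root Bb is the tonic; minor seventh chord there is i7.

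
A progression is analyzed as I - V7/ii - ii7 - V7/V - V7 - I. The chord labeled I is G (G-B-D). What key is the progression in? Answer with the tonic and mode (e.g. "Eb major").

The chord G is a major triad rooted on G; its label is I.
If G is scale degree 1 and the mode makes that degree carry a major triad, the tonic is G and the mode is major.

G major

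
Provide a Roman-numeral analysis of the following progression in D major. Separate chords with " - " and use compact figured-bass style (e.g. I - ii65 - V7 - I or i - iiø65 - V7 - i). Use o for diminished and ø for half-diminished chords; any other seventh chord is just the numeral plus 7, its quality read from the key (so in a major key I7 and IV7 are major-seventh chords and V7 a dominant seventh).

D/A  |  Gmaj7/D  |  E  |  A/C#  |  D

D/A has root D, degree 1 in D major, so I64.
Gmaj7/D has root G, degree 4 in D major, so IV43.
E is the secondary dominant of V (major triad on E): V/V.
A/C#: major triad on A = scale degree 5 → V6.
D: major triad on D = scale degree 1 → I.

I64 - IV43 - V/V - V6 - I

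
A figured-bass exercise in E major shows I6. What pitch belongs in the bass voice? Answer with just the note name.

G#

I in E major has root E; the chord is E-G#-B.
The figure 6 means first inversion — the third is in the bass.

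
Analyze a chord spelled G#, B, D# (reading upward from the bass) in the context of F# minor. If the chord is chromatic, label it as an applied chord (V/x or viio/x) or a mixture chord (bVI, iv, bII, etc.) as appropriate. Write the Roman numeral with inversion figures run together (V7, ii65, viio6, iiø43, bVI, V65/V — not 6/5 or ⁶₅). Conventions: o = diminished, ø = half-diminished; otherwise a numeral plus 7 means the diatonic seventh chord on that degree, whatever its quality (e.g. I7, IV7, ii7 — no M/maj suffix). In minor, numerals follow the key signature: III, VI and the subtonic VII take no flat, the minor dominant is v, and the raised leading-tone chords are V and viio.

Stacked in thirds the chord is G#-B-D#: a minor triad on G#.
G# is the second degree of F# minor. This is the minor supertonic, borrowed from the parallel major (the Dorian ii).

ii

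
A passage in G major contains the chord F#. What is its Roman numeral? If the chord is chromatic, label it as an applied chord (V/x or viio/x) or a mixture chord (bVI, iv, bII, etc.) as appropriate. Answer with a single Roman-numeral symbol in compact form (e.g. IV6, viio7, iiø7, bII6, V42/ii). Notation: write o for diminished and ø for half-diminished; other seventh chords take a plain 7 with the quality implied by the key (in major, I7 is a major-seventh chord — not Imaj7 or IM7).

V/iii

The pitches F#-A#-C# form a major triad rooted on F#.
F# is not a diatonic chord root with this quality in G major, but it lies a perfect fifth above B (iii), so the chord functions as an applied dominant of iii.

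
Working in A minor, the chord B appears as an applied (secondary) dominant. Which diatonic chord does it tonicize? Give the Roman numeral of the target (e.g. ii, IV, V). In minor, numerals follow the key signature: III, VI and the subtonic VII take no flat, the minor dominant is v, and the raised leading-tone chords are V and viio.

V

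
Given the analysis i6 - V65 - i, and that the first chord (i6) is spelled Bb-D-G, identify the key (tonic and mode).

The chord Gm/Bb is a minor triad rooted on G; its label is i6.
If G is scale degree 1 and the mode makes that degree carry a minor triad, the tonic is G and the mode is minor.

G minor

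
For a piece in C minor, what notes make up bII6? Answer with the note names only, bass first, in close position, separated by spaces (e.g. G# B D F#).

F Ab Db

bII6 is the Neapolitan sixth — a major triad on the lowered second degree, here in its customary first inversion. In C minor that root is Db.
So the chord is Db-F-Ab, a major triad.
With the 6 figure the chord is in first inversion; from the bass F upward in close position it reads F-Ab-Db.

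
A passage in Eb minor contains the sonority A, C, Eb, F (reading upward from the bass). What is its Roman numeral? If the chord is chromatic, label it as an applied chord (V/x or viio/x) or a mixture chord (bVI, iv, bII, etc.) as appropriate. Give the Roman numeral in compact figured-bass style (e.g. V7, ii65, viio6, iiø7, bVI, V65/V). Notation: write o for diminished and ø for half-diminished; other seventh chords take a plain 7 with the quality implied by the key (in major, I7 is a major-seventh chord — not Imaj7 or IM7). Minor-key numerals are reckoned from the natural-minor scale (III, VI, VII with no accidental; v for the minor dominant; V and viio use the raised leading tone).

V65/V

Stacked in thirds the chord is F-A-C-Eb: a dominant seventh chord on F.
F is not a diatonic chord root with this quality in Eb minor, but it lies a perfect fifth above Bb (V), so the chord functions as an applied dominant of V.
With A in the bass the chord is in first inversion, so the figured bass is 65.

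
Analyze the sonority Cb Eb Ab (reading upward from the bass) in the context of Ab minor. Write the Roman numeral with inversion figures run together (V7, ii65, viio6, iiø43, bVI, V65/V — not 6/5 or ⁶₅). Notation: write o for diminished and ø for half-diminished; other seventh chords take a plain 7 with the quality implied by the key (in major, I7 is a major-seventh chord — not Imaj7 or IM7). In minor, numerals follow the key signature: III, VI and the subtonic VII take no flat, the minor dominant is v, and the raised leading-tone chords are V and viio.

Stacked in thirds the chord is Ab-Cb-Eb: a minor triad on Ab.
In Ab minor, Ab is the tonic; the diatonic minor triad there is i.
With Cb in the bass the chord is in first inversion, so the figured bass is 6.

i6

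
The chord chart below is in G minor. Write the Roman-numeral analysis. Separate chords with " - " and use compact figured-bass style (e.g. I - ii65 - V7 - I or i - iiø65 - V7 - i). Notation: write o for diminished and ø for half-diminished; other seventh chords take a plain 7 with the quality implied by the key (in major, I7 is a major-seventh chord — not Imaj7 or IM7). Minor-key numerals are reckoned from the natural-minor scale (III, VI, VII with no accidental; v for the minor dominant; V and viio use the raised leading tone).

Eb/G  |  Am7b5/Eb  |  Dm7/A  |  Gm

VI6 - iiø43 - v43 - i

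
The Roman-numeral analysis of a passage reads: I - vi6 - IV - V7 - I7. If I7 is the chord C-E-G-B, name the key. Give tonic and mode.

C major

I7 is given as C-E-G-B — a major seventh chord with root C.
If C is scale degree 1 and the mode makes that degree carry a major seventh chord, the tonic is C and the mode is major.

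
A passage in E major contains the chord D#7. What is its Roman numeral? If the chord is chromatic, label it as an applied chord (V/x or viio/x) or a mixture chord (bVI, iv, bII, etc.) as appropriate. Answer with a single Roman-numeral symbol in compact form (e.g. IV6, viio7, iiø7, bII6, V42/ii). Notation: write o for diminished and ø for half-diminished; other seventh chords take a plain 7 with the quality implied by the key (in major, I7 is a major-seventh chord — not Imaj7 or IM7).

V7/iii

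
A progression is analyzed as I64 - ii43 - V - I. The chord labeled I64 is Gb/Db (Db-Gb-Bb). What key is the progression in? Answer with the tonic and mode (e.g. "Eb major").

Gb major

The chord Gb/Db is a major triad rooted on Gb; its label is I64.
If Gb is scale degree 1 and the mode makes that degree carry a major triad, the tonic is Gb and the mode is major.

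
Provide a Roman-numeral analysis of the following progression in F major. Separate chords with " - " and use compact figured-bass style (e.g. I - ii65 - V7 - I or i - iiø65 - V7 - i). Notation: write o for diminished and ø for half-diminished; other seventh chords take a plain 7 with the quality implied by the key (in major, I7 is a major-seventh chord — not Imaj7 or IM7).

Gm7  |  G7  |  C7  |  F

Gm7: minor seventh chord on G = scale degree 2 → ii7.
G7 is the secondary dominant of V (dominant seventh chord on G): V7/V.
C7: root C is the dominant; dominant seventh chord there is V7.
F: major triad on F = scale degree 1 → I.

ii7 - V7/V - V7 - I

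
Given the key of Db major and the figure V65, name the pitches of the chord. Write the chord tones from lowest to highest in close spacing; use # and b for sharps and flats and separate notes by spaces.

C Eb Gb Ab

The numeral's case and figure indicate a dominant seventh chord. In Db major its root, the fifth degree, is Ab.
That chord is spelled Ab-C-Eb-Gb.
The figured bass 65 indicates first inversion, placing the third (C) in the bass: C-Eb-Gb-Ab.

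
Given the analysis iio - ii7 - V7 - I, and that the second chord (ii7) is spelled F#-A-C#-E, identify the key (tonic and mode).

E major

ii7 is given as F#-A-C#-E — a minor seventh chord with root F#.
ii7 on F# implies F# is the supertonic; that puts the tonic at E, and the lowercase numeral fits major mode.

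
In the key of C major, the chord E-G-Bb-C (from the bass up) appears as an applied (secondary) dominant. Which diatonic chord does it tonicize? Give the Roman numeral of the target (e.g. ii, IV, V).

The chord is a dominant seventh chord on C.
A dominant resolves down a perfect fifth: C → F. In C major, F is scale degree 4, i.e. IV.

IV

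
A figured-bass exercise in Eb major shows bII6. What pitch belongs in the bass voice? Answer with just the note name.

Ab

bII in Eb major has root Fb; the chord is Fb-Ab-Cb.
The figure 6 means first inversion — the third is in the bass.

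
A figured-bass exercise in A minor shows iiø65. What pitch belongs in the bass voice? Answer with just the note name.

D

iiø in A minor has root B; the chord is B-D-F-A.
The figure 65 means first inversion — the third is in the bass.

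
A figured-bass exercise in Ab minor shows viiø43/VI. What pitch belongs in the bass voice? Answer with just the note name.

Bbb

The applied chord viiø43/VI is rooted on Eb: Eb-Gb-Bbb-Db.
The figure 43 means second inversion — the fifth is in the bass.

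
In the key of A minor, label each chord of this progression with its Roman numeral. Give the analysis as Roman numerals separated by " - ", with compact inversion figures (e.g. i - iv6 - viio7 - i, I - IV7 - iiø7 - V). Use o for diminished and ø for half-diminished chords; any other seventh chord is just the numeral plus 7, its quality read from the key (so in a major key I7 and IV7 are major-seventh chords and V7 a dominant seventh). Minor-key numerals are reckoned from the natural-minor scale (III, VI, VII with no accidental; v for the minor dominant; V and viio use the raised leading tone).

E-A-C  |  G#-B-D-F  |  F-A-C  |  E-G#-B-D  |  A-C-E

i64 - viio7 - VI - V7 - i

E-A-C: minor triad on A = scale degree 1 → i64.
G#-B-D-F: fully diminished seventh chord on G# = scale degree 7 → viio7.
F-A-C has root F, degree 6 in A minor, so VI.
E-G#-B-D: dominant seventh chord on E = scale degree 5 → V7.
A-C-E has root A, degree 1 in A minor, so i.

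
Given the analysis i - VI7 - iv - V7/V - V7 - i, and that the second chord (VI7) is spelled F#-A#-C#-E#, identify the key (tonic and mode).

VI7 is given as F#-A#-C#-E# — a major seventh chord with root F#.
VI7 on F# implies F# is the submediant; that puts the tonic at A#, and the uppercase numeral fits minor mode.

A# minor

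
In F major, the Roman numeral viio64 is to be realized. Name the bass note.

viio in F major has root E; the chord is E-G-Bb.
The figure 64 means second inversion — the fifth is in the bass.

Bb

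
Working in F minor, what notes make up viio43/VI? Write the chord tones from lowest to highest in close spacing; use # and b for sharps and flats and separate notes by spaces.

Gb Bbb C Eb

viio43/VI is a secondary leading-tone chord. The target VI is Db in F minor; the applied chord is rooted a semitone below, on C.
Building a fully diminished seventh chord on C gives C-Eb-Gb-Bbb.
With the 43 figure the chord is in second inversion; from the bass Gb upward in close position it reads Gb-Bbb-C-Eb.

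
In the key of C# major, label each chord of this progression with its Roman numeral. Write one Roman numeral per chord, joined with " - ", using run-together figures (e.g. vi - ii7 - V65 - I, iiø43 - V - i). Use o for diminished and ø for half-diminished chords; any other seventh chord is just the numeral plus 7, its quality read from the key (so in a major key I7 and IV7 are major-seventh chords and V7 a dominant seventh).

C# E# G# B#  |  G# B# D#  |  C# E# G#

C#-E#-G#-B#: root C# is the tonic; major seventh chord there is I7.
G#-B#-D# has root G#, degree 5 in C# major, so V.
C#-E#-G#: root C# is the tonic; major triad there is I.

I7 - V - I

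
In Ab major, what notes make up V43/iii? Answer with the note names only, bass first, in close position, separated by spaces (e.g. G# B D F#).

The slash means an applied dominant: we want the dominant of iii. In Ab major, iii is C minor, and its dominant is built on G.
Building a dominant seventh chord on G gives G-B-D-F.
The figured bass 43 indicates second inversion, placing the fifth (D) in the bass: D-F-G-B.

D F G B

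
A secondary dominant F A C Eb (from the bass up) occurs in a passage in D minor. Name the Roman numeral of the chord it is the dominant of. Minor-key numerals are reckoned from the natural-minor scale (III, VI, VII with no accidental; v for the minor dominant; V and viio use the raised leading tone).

VI

The chord is a dominant seventh chord on F.
A dominant resolves down a perfect fifth: F → Bb. In D minor, Bb is scale degree 6, i.e. VI.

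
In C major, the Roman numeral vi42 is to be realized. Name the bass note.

G

vi in C major has root A; the chord is A-C-E-G.
The figure 42 means third inversion — the seventh is in the bass.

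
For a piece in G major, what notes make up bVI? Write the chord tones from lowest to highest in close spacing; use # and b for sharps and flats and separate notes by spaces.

Eb G Bb

bVI is a major triad on the lowered sixth degree, borrowed from the parallel minor. In G major that root is Eb.
So the chord is Eb-G-Bb, a major triad.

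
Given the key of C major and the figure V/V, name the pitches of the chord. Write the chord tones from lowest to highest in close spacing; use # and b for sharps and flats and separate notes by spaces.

The slash means an applied dominant: we want the dominant of V. In C major, V is G major, and its dominant is built on D.
Building a major triad on D gives D-F#-A.

D F# A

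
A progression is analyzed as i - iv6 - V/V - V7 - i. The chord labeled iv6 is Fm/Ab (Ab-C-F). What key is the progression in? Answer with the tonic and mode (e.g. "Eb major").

The chord Fm/Ab is a minor triad rooted on F; its label is iv6.
Counting down 3 scale steps from F places the tonic on C; a minor triad on degree 4 is diatonic only in minor.

C minor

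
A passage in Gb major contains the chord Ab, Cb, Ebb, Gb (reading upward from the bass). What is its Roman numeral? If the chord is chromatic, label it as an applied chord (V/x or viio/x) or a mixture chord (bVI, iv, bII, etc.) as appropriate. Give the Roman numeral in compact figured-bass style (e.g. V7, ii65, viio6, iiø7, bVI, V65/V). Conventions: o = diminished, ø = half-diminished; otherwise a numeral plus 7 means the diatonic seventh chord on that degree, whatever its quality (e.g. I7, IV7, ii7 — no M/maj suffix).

iiø7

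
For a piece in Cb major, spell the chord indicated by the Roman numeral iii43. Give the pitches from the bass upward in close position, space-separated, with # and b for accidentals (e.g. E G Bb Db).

The numeral's case and figure indicate a minor seventh chord. In Cb major its root, the third degree, is Eb.
That chord is spelled Eb-Gb-Bb-Db.
The figured bass 43 indicates second inversion, placing the fifth (Bb) in the bass: Bb-Db-Eb-Gb.

Bb Db Eb Gb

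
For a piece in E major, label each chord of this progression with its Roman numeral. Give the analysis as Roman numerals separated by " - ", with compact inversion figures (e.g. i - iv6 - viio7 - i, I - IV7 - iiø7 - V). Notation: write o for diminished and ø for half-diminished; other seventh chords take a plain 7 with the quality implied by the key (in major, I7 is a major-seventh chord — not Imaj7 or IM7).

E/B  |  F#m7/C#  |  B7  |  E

I64 - ii43 - V7 - I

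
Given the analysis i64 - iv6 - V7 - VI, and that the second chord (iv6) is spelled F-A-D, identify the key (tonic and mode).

A minor

The chord Dm/F is a minor triad rooted on D; its label is iv6.
Counting down 3 scale steps from D places the tonic on A; a minor triad on degree 4 is diatonic only in minor.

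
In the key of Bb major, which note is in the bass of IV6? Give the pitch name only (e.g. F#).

G

IV in Bb major has root Eb; the chord is Eb-G-Bb.
The figure 6 means first inversion — the third is in the bass.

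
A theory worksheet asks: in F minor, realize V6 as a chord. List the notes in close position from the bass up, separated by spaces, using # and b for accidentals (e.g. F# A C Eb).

E G C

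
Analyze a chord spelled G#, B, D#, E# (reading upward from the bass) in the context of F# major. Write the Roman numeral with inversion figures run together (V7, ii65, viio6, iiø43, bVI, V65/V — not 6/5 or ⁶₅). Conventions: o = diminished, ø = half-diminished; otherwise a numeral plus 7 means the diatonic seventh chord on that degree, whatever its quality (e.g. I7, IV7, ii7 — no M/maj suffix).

The pitches E#-G#-B-D# form a half-diminished seventh chord rooted on E#.
In F# major, E# is the leading tone; the diatonic half-diminished seventh chord there is viiø7.
With G# in the bass the chord is in first inversion, so the figured bass is 65.

viiø65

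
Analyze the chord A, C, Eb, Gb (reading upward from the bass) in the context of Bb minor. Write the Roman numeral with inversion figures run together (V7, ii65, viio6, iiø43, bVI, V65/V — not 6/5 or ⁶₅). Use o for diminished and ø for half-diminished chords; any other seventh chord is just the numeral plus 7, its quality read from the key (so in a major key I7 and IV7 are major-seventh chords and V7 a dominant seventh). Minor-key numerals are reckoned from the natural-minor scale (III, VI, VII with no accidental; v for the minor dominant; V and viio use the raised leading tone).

viio7

The pitches A-C-Eb-Gb form a fully diminished seventh chord rooted on A.
In Bb minor, A is the leading tone; the diatonic fully diminished seventh chord there is viio7.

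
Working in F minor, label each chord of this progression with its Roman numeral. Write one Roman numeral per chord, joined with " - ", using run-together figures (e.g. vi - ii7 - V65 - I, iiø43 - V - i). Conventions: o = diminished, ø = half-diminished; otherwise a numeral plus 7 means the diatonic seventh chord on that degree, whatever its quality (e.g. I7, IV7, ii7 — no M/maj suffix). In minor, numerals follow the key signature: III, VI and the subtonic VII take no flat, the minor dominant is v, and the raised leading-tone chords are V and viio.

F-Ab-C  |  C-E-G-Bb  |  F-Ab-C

i - V7 - i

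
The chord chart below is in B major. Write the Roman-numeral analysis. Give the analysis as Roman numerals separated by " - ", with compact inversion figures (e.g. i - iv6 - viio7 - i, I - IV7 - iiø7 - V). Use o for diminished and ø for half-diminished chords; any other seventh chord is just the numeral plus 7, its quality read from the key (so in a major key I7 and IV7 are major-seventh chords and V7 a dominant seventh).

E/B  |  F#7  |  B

IV64 - V7 - I

E/B: major triad on E = scale degree 4 → IV64.
F#7: dominant seventh chord on F# = scale degree 5 → V7.
B has root B, degree 1 in B major, so I.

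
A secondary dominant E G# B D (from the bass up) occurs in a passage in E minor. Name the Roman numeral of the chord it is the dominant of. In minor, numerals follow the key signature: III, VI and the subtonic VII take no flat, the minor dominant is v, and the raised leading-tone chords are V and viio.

iv

The chord is a dominant seventh chord on E.
A dominant resolves down a perfect fifth: E → A. In E minor, A is scale degree 4, i.e. iv.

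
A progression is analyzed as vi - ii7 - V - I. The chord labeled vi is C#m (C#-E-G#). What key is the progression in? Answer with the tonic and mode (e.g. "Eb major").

The anchor chord is a minor triad on C#, labeled vi.
Counting down 5 scale steps from C# places the tonic on E; a minor triad on degree 6 is diatonic only in major.

E major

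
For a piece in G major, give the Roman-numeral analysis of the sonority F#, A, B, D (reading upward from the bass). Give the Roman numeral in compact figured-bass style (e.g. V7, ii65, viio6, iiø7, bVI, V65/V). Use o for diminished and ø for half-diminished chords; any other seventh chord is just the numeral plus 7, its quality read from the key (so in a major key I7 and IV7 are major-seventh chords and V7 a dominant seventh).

Stacked in thirds the chord is B-D-F#-A: a minor seventh chord on B.
In G major, B is the mediant; the diatonic minor seventh chord there is iii7.
With F# in the bass the chord is in second inversion, so the figured bass is 43.

iii43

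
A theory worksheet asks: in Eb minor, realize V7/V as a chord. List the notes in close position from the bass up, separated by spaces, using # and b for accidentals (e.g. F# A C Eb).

F A C Eb

V7/V is a secondary dominant — the dominant seventh of V. V in Eb minor is Bb, so the applied chord's root is F, a perfect fifth above.
Building a dominant seventh chord on F gives F-A-C-Eb.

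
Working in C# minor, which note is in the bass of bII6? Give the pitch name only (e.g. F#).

bII in C# minor has root D; the chord is D-F#-A.
The figure 6 means first inversion — the third is in the bass.

F#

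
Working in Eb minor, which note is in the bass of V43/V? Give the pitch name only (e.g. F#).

C

The applied chord V43/V is rooted on F: F-A-C-Eb.
The figure 43 means second inversion — the fifth is in the bass.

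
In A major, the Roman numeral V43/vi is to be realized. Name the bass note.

The applied chord V43/vi is rooted on C#: C#-E#-G#-B.
The figure 43 means second inversion — the fifth is in the bass.

G#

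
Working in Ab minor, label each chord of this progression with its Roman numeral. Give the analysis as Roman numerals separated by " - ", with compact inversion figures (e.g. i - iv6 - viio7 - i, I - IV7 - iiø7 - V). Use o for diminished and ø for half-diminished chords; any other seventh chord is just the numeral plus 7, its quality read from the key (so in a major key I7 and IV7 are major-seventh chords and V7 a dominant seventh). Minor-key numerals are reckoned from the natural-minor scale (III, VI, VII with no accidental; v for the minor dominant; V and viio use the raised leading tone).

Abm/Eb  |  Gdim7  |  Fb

Abm/Eb has root Ab, degree 1 in Ab minor, so i64.
Gdim7 has root G, degree 7 in Ab minor, so viio7.
Fb has root Fb, degree 6 in Ab minor, so VI.

i64 - viio7 - VI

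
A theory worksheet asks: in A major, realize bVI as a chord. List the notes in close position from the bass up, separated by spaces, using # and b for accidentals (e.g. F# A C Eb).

F A C

Scale degree 6 in A major is F#; lowering it a half step gives F. bVI is a major triad on the lowered sixth degree, borrowed from the parallel minor.
So the chord is F-A-C.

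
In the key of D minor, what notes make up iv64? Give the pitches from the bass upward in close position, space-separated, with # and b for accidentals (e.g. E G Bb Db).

D G Bb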